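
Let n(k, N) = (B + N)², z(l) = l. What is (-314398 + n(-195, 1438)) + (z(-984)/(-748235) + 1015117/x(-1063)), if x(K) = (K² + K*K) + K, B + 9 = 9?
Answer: 592724284528623049/338033867125 ≈ 1.7534e+6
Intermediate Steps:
B = 0 (B = -9 + 9 = 0)
n(k, N) = N² (n(k, N) = (0 + N)² = N²)
x(K) = K + 2*K² (x(K) = (K² + K²) + K = 2*K² + K = K + 2*K²)
(-314398 + n(-195, 1438)) + (z(-984)/(-748235) + 1015117/x(-1063)) = (-314398 + 1438²) + (-984/(-748235) + 1015117/((-1063*(1 + 2*(-1063))))) = (-314398 + 2067844) + (-984*(-1/748235) + 1015117/((-1063*(1 - 2126)))) = 1753446 + (984/748235 + 1015117/((-1063*(-2125)))) = 1753446 + (984/748235 + 1015117/2258875) = 1753446 + 152353760299/338033867125 = 592724284528623049/338033867125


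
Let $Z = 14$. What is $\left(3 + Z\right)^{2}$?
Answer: $289$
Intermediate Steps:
$\left(3 + Z\right)^{2} = \left(3 + 14\right)^{2} = 17^{2} = 289$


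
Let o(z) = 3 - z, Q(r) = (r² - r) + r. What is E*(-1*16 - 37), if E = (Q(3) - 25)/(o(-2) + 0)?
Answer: 848/5 ≈ 169.60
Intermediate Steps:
Q(r) = r²
E = -16/5 (E = (3² - 25)/((3 - 1*(-2)) + 0) = (9 - 25)/((3 + 2) + 0) = -16/(5 + 0) = -16/5 ≈ -3.2000)
E*(-1*16 - 37) = -16*(-1*16 - 37)/5 = -16*(-16 - 37)/5 = -16/5*(-53) = 848/5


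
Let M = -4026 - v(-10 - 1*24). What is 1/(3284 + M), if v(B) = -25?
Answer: -1/717 ≈ -0.0013947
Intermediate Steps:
M = -4001 (M = -4026 - 1*(-25) = -4026 + 25 = -4001)
1/(3284 + M) = 1/(3284 - 4001) = 1/(-717) = -1/717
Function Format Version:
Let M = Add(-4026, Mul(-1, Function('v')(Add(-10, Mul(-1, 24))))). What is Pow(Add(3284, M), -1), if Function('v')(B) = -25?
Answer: Rational(-1, 717) ≈ -0.0013947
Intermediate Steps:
M = -4001 (M = Add(-4026, Mul(-1, -25)) = Add(-4026, 25) = -4001)
Pow(Add(3284, M), -1) = Pow(Add(3284, -4001), -1) = Pow(-717, -1) = Rational(-1, 717)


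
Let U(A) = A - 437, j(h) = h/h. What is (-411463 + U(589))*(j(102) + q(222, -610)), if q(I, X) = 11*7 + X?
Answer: 218817452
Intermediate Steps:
j(h) = 1
U(A) = -437 + A
q(I, X) = 77 + X
(-411463 + U(589))*(j(102) + q(222, -610)) = (-411463 + (-437 + 589))*(1 + (77 - 610)) = (-411463 + 152)*(1 - 533) = -411311*(-532) = 218817452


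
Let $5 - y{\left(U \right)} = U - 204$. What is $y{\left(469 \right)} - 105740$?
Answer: $-106000$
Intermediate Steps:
$y{\left(U \right)} = 209 - U$ ($y{\left(U \right)} = 5 - \left(U - 204\right) = 5 - \left(-204 + U\right) = 209 - U$)
$y{\left(469 \right)} - 105740 = \left(209 - 469\right) - 105740 = -260 - 105740 = -106000$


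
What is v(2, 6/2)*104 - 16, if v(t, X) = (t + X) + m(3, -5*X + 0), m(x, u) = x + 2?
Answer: 1024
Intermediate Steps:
m(x, u) = 2 + x
v(t, X) = 5 + X + t (v(t, X) = (t + X) + (2 + 3) = (X + t) + 5 = 5 + X + t)
v(2, 6/2)*104 - 16 = (5 + 6/2 + 2)*104 - 16 = (5 + 6*(½) + 2)*104 - 16 = (5 + 3 + 2)*104 - 16 = 10*104 - 16 = 1040 - 16 = 1024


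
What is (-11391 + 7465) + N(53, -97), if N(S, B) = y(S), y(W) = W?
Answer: -3873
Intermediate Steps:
N(S, B) = S
(-11391 + 7465) + N(53, -97) = (-11391 + 7465) + 53 = -3926 + 53 = -3873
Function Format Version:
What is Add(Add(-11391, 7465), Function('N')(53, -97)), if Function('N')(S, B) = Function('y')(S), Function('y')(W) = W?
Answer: -3873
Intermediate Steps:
Function('N')(S, B) = S
Add(Add(-11391, 7465), Function('N')(53, -97)) = Add(Add(-11391, 7465), 53) = Add(-3926, 53) = -3873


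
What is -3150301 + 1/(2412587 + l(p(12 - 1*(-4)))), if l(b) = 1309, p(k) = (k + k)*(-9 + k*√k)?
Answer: -7604498982695/2413896 ≈ -3.1503e+6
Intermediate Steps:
p(k) = 2*k*(-9 + k^(3/2)) (p(k) = (2*k)*(-9 + k^(3/2)) = 2*k*(-9 + k^(3/2)))
-3150301 + 1/(2412587 + l(p(12 - 1*(-4)))) = -3150301 + 1/(2412587 + 1309) = -3150301 + 1/2413896 = -7604498982695/2413896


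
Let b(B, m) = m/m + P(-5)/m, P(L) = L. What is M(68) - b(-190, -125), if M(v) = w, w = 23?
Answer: 549/25 ≈ 21.960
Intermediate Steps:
M(v) = 23
b(B, m) = 1 - 5/m (b(B, m) = m/m - 5/m = 1 - 5/m)
M(68) - b(-190, -125) = 23 - (-5 - 125)/(-125) = 23 - (-1)*(-130)/125 = 23 - 1*26/25 = 23 - 26/25 = 549/25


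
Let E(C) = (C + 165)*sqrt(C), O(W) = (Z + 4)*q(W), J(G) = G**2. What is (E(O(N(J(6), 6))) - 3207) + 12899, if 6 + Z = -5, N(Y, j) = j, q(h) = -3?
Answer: 9692 + 186*sqrt(21) ≈ 10544.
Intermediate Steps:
Z = -11 (Z = -6 - 5 = -11)
O(W) = 21 (O(W) = (-11 + 4)*(-3) = -7*(-3) = 21)
E(C) = sqrt(C)*(165 + C) (E(C) = (165 + C)*sqrt(C) = sqrt(C)*(165 + C))
(E(O(N(J(6), 6))) - 3207) + 12899 = (sqrt(21)*(165 + 21) - 3207) + 12899 = (sqrt(21)*186 - 3207) + 12899 = (186*sqrt(21) - 3207) + 12899 = (-3207 + 186*sqrt(21)) + 12899 = 9692 + 186*sqrt(21)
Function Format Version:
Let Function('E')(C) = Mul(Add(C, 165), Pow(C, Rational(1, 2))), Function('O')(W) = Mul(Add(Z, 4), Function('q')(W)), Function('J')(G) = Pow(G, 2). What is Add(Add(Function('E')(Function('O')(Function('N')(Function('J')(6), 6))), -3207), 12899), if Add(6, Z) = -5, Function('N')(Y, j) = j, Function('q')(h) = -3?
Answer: Add(9692, Mul(186, Pow(21, Rational(1, 2)))) ≈ 10544.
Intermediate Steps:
Z = -11 (Z = Add(-6, -5) = -11)
Function('O')(W) = 21 (Function('O')(W) = Mul(Add(-11, 4), -3) = Mul(-7, -3) = 21)
Function('E')(C) = Mul(Pow(C, Rational(1, 2)), Add(165, C)) (Function('E')(C) = Mul(Add(165, C), Pow(C, Rational(1, 2))) = Mul(Pow(C, Rational(1, 2)), Add(165, C)))
Add(Add(Function('E')(Function('O')(Function('N')(Function('J')(6), 6))), -3207), 12899) = Add(Add(Mul(Pow(21, Rational(1, 2)), Add(165, 21)), -3207), 12899) = Add(Add(Mul(Pow(21, Rational(1, 2)), 186), -3207), 12899) = Add(Add(Mul(186, Pow(21, Rational(1, 2))), -3207), 12899) = Add(Add(-3207, Mul(186, Pow(21, Rational(1, 2)))), 12899) = Add(9692, Mul(186, Pow(21, Rational(1, 2))))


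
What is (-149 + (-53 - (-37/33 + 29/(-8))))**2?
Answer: 2711805625/69696 ≈ 38909.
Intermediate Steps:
(-149 + (-53 - (-37/33 + 29/(-8))))**2 = (-149 + (-53 - (-37*1/33 + 29*(-1/8))))**2 = (-149 + (-53 - (-37/33 - 29/8)))**2 = (-149 + (-53 - 1*(-1253/264)))**2 = (-149 + (-53 + 1253/264))**2 = (-149 - 12739/264)**2 = (-52075/264)**2 = 2711805625/69696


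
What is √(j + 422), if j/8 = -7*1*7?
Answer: √30 ≈ 5.4772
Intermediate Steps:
j = -392 (j = 8*(-7*1*7) = 8*(-7*7) = 8*(-49) = -392)
√(j + 422) = √(-392 + 422) = √30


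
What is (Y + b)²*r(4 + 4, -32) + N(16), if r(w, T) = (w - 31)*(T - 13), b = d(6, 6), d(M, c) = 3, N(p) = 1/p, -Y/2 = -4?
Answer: 2003761/16 ≈ 1.2524e+5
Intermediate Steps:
Y = 8 (Y = -2*(-4) = 8)
b = 3
r(w, T) = (-31 + w)*(-13 + T)
(Y + b)²*r(4 + 4, -32) + N(16) = (8 + 3)²*(403 - 31*(-32) - 13*(4 + 4) - 32*(4 + 4)) + 1/16 = 11²*(403 + 992 - 13*8 - 32*8) + 1/16 = 121*(403 + 992 - 104 - 256) + 1/16 = 121*1035 + 1/16 = 125235 + 1/16 = 2003761/16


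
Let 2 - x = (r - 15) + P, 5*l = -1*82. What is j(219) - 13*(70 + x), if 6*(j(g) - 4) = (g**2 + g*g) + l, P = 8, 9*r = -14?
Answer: 672347/45 ≈ 14941.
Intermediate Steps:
r = -14/9 (r = (1/9)*(-14) = -14/9 ≈ -1.5556)
l = -82/5 (l = (-1*82)/5 = (1/5)*(-82) = -82/5 ≈ -16.400)
x = 95/9 (x = 2 - ((-14/9 - 15) + 8) = 2 - (-149/9 + 8) = 2 - 1*(-77/9) = 2 + 77/9 = 95/9 ≈ 10.556)
j(g) = 19/15 + g**2/3 (j(g) = 4 + ((g**2 + g*g) - 82/5)/6 = 4 + ((g**2 + g**2) - 82/5)/6 = 4 + (2*g**2 - 82/5)/6 = 4 + (-82/5 + 2*g**2)/6 = 4 + (-41/15 + g**2/3) = 19/15 + g**2/3)
j(219) - 13*(70 + x) = (19/15 + (1/3)*219**2) - 13*(70 + 95/9) = (19/15 + (1/3)*47961) - 13*725/9 = (19/15 + 15987) - 9425/9 = 239824/15 - 9425/9 = 672347/45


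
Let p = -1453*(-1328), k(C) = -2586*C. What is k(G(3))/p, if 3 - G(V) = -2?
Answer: -6465/964792 ≈ -0.0067009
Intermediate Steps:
G(V) = 5 (G(V) = 3 - 1*(-2) = 3 + 2 = 5)
p = 1929584
k(G(3))/p = -2586*5/1929584 = -12930*1/1929584 = -6465/964792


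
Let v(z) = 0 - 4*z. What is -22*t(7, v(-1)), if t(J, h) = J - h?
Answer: -66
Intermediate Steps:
v(z) = -4*z
-22*t(7, v(-1)) = -22*(7 - (-4)*(-1)) = -22*(7 - 1*4) = -22*(7 - 4) = -22*3 = -66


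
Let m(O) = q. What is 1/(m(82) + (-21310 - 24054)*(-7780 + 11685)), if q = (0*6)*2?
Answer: -1/177146420 ≈ -5.6450e-9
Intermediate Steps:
q = 0 (q = 0*2 = 0)
m(O) = 0
1/(m(82) + (-21310 - 24054)*(-7780 + 11685)) = 1/(0 + (-21310 - 24054)*(-7780 + 11685)) = 1/(0 - 45364*3905) = 1/(0 - 177146420) = 1/(-177146420) = -1/177146420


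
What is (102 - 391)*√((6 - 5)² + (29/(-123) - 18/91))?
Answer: -578*√17740905/11193 ≈ -217.50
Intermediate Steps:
(102 - 391)*√((6 - 5)² + (29/(-123) - 18/91)) = -289*√(1² + (29*(-1/123) - 18*1/91)) = -289*√(1 + (-29/123 - 18/91)) = -289*√(1 - 4853/11193) = -578*√17740905/11193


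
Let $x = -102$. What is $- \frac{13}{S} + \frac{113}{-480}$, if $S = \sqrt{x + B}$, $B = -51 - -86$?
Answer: $- \frac{113}{480} + \frac{13 i \sqrt{67}}{67} \approx -0.23542 + 1.5882 i$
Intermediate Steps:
$B = 35$ ($B = -51 + 86 = 35$)
$S = i \sqrt{67}$ ($S = \sqrt{-102 + 35} = \sqrt{-67} = i \sqrt{67} \approx 8.1853 i$)
$- \frac{13}{S} + \frac{113}{-480} = - \frac{13}{i \sqrt{67}} + \frac{113}{-480} = - 13 \left(- \frac{i \sqrt{67}}{67}\right) + 113 \left(- \frac{1}{480}\right) = \frac{13 i \sqrt{67}}{67} - \frac{113}{480} = - \frac{113}{480} + \frac{13 i \sqrt{67}}{67}$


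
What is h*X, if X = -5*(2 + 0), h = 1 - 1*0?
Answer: -10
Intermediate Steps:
h = 1 (h = 1 + 0 = 1)
X = -10 (X = -5*2 = -10)
h*X = 1*(-10) = -10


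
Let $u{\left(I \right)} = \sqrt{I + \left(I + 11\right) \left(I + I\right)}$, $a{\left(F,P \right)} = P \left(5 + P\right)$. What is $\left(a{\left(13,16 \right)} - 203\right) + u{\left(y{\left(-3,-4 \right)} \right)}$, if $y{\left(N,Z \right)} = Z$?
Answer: $133 + 2 i \sqrt{15} \approx 133.0 + 7.746 i$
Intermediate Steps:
$u{\left(I \right)} = \sqrt{I + 2 I \left(11 + I\right)}$ ($u{\left(I \right)} = \sqrt{I + \left(11 + I\right) 2 I} = \sqrt{I + 2 I \left(11 + I\right)}$)
$\left(a{\left(13,16 \right)} - 203\right) + u{\left(y{\left(-3,-4 \right)} \right)} = \left(16 \left(5 + 16\right) - 203\right) + \sqrt{- 4 \left(23 + 2 \left(-4\right)\right)} = \left(16 \cdot 21 - 203\right) + \sqrt{- 4 \left(23 - 8\right)} = \left(336 - 203\right) + \sqrt{\left(-4\right) 15} = 133 + \sqrt{-60} = 133 + 2 i \sqrt{15}$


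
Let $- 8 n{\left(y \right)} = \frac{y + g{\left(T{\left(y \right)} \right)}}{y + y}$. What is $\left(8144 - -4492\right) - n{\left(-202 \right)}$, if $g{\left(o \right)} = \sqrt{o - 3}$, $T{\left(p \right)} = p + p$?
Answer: $\frac{202177}{16} - \frac{i \sqrt{407}}{3232} \approx 12636.0 - 0.006242 i$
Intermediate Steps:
$T{\left(p \right)} = 2 p$
$g{\left(o \right)} = \sqrt{-3 + o}$
$n{\left(y \right)} = - \frac{y + \sqrt{-3 + 2 y}}{16 y}$ ($n{\left(y \right)} = - \frac{\left(y + \sqrt{-3 + 2 y}\right) \frac{1}{y + y}}{8} = - \frac{\left(y + \sqrt{-3 + 2 y}\right) \frac{1}{2 y}}{8} = - \frac{\frac{1}{2} \frac{1}{y} \left(y + \sqrt{-3 + 2 y}\right)}{8} = - \frac{y + \sqrt{-3 + 2 y}}{16 y}$)
$\left(8144 - -4492\right) - n{\left(-202 \right)} = \left(8144 - -4492\right) - \frac{\left(-1\right) \left(-202\right) - \sqrt{-3 + 2 \left(-202\right)}}{16 \left(-202\right)} = \left(8144 + 4492\right) - \frac{1}{16} \left(- \frac{1}{202}\right) \left(202 - \sqrt{-3 - 404}\right) = 12636 - \frac{1}{16} \left(- \frac{1}{202}\right) \left(202 - \sqrt{-407}\right) = 12636 - \frac{1}{16} \left(- \frac{1}{202}\right) \left(202 - i \sqrt{407}\right) = 12636 - \left(- \frac{1}{16} + \frac{i \sqrt{407}}{3232}\right) = 12636 + \left(\frac{1}{16} - \frac{i \sqrt{407}}{3232}\right) = \frac{202177}{16} - \frac{i \sqrt{407}}{3232}$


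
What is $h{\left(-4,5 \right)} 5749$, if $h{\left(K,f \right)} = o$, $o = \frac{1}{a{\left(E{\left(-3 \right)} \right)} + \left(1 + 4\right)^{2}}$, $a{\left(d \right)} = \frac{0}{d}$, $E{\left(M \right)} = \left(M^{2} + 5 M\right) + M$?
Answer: $\frac{5749}{25} \approx 229.96$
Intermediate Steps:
$E{\left(M \right)} = M^{2} + 6 M$
$a{\left(d \right)} = 0$
$o = \frac{1}{25}$ ($o = \frac{1}{0 + \left(1 + 4\right)^{2}} = \frac{1}{0 + 5^{2}} = \frac{1}{0 + 25} = \frac{1}{25} \approx 0.04$)
$h{\left(K,f \right)} = \frac{1}{25}$
$h{\left(-4,5 \right)} 5749 = \frac{1}{25} \cdot 5749 = \frac{5749}{25}$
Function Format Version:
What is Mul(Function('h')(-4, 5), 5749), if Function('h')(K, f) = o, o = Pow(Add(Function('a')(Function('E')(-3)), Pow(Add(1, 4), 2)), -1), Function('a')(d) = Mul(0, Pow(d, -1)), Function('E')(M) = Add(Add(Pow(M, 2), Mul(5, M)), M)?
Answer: Rational(5749, 25) ≈ 229.96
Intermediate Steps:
Function('E')(M) = Add(Pow(M, 2), Mul(6, M))
Function('a')(d) = 0
o = Rational(1, 25) (o = Pow(Add(0, Pow(Add(1, 4), 2)), -1) = Pow(Add(0, Pow(5, 2)), -1) = Pow(Add(0, 25), -1) = Pow(25, -1) = Rational(1, 25) ≈ 0.040000)
Function('h')(K, f) = Rational(1, 25)
Mul(Function('h')(-4, 5), 5749) = Mul(Rational(1, 25), 5749) = Rational(5749, 25)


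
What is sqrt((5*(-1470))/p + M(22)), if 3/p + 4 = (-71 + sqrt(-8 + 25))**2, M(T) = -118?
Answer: sqrt(-30870454986 - 8378*sqrt(17))/sqrt(2527 + 71*sqrt(17)) ≈ 3308.8*I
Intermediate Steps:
p = 3/(-4 + (-71 + sqrt(17))**2) (p = 3/(-4 + (-71 + sqrt(-8 + 25))**2) = 3/(-4 + (-71 + sqrt(17))**2) ≈ 0.00067136)
sqrt((5*(-1470))/p + M(22)) = sqrt((5*(-1470))/(7581/12600064 + 213*sqrt(17)/12600064) - 118) = sqrt(-7350/(7581/12600064 + 213*sqrt(17)/12600064) - 118) = sqrt(-118 - 7350/(7581/12600064 + 213*sqrt(17)/12600064))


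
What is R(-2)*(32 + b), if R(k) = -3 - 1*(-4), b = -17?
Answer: 15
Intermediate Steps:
R(k) = 1 (R(k) = -3 + 4 = 1)
R(-2)*(32 + b) = 1*(32 - 17) = 1*15 = 15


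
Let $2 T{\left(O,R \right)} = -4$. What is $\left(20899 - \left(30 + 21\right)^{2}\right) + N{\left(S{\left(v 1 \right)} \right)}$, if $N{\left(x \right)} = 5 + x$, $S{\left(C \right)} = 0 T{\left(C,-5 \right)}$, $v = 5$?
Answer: $18303$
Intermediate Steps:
$T{\left(O,R \right)} = -2$ ($T{\left(O,R \right)} = \frac{1}{2} \left(-4\right) = -2$)
$S{\left(C \right)} = 0$ ($S{\left(C \right)} = 0 \left(-2\right) = 0$)
$\left(20899 - \left(30 + 21\right)^{2}\right) + N{\left(S{\left(v 1 \right)} \right)} = \left(20899 - \left(30 + 21\right)^{2}\right) + \left(5 + 0\right) = \left(20899 - 51^{2}\right) + 5 = \left(20899 - 2601\right) + 5 = 18298 + 5 = 18303$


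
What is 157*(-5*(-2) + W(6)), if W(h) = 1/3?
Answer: 4867/3 ≈ 1622.3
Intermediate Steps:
W(h) = 1/3
157*(-5*(-2) + W(6)) = 157*(-5*(-2) + 1/3) = 157*(10 + 1/3) = 157*(31/3) = 4867/3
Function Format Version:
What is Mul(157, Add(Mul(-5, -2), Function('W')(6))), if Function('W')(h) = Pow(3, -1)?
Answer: Rational(4867, 3) ≈ 1622.3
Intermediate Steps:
Function('W')(h) = Rational(1, 3)
Mul(157, Add(Mul(-5, -2), Function('W')(6))) = Mul(157, Add(Mul(-5, -2), Rational(1, 3))) = Mul(157, Add(10, Rational(1, 3))) = Mul(157, Rational(31, 3)) = Rational(4867, 3)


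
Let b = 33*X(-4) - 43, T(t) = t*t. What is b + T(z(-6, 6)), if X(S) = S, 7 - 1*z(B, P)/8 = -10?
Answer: 18321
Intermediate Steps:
z(B, P) = 136 (z(B, P) = 56 - 8*(-10) = 56 + 80 = 136)
T(t) = t**2
b = -175 (b = 33*(-4) - 43 = -132 - 43 = -175)
b + T(z(-6, 6)) = -175 + 136**2 = -175 + 18496 = 18321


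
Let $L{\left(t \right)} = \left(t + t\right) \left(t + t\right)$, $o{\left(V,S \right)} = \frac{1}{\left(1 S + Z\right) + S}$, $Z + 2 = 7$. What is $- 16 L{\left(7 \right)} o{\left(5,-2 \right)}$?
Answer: $-3136$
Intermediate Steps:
$Z = 5$ ($Z = -2 + 7 = 5$)
$o{\left(V,S \right)} = \frac{1}{5 + 2 S}$ ($o{\left(V,S \right)} = \frac{1}{\left(1 S + 5\right) + S} = \frac{1}{\left(S + 5\right) + S} = \frac{1}{\left(5 + S\right) + S} = \frac{1}{5 + 2 S}$)
$L{\left(t \right)} = 4 t^{2}$ ($L{\left(t \right)} = 2 t 2 t = 4 t^{2}$)
$- 16 L{\left(7 \right)} o{\left(5,-2 \right)} = \frac{\left(-16\right) 4 \cdot 7^{2}}{5 + 2 \left(-2\right)} = \frac{\left(-16\right) 4 \cdot 49}{5 - 4} = \frac{\left(-16\right) 196}{1} = \left(-3136\right) 1 = -3136$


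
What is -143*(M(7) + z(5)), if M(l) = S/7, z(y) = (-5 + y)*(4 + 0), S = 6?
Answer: -858/7 ≈ -122.57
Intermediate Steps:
z(y) = -20 + 4*y (z(y) = (-5 + y)*4 = -20 + 4*y)
M(l) = 6/7
-143*(M(7) + z(5)) = -143*(6/7 + (-20 + 4*5)) = -143*(6/7 + (-20 + 20)) = -143*(6/7 + 0) = -143*6/7 = -858/7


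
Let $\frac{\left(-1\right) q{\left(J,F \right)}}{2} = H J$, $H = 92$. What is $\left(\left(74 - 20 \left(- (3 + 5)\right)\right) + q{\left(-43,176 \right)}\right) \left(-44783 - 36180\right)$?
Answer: $-659524598$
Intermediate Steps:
$q{\left(J,F \right)} = - 184 J$ ($q{\left(J,F \right)} = - 2 \cdot 92 J = - 184 J$)
$\left(\left(74 - 20 \left(- (3 + 5)\right)\right) + q{\left(-43,176 \right)}\right) \left(-44783 - 36180\right) = \left(\left(74 - 20 \left(- (3 + 5)\right)\right) - -7912\right) \left(-44783 - 36180\right) = \left(\left(74 - 20 \left(\left(-1\right) 8\right)\right) + 7912\right) \left(-80963\right) = \left(\left(74 - -160\right) + 7912\right) \left(-80963\right) = \left(\left(74 + 160\right) + 7912\right) \left(-80963\right) = \left(234 + 7912\right) \left(-80963\right) = 8146 \left(-80963\right) = -659524598$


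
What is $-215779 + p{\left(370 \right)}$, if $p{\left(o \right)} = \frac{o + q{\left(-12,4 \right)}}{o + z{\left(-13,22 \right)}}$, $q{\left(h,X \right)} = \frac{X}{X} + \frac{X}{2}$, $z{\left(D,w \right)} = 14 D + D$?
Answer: $- \frac{37760952}{175} \approx -2.1578 \cdot 10^{5}$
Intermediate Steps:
$z{\left(D,w \right)} = 15 D$
$q{\left(h,X \right)} = 1 + \frac{X}{2}$ ($q{\left(h,X \right)} = 1 + X \frac{1}{2} = 1 + \frac{X}{2}$)
$p{\left(o \right)} = \frac{3 + o}{-195 + o}$ ($p{\left(o \right)} = \frac{o + \left(1 + \frac{1}{2} \cdot 4\right)}{o + 15 \left(-13\right)} = \frac{o + \left(1 + 2\right)}{o - 195} = \frac{o + 3}{-195 + o} = \frac{3 + o}{-195 + o}$)
$-215779 + p{\left(370 \right)} = -215779 + \frac{3 + 370}{-195 + 370} = -215779 + \frac{1}{175} \cdot 373 = -215779 + \frac{373}{175} = - \frac{37760952}{175}$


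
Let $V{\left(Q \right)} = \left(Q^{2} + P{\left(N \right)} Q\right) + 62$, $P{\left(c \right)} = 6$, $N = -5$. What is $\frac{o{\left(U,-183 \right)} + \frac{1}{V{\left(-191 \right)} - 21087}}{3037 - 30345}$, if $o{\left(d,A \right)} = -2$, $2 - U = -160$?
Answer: $\frac{28619}{390777480} \approx 7.3236 \cdot 10^{-5}$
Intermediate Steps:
$U = 162$ ($U = 2 - -160 = 2 + 160 = 162$)
$V{\left(Q \right)} = 62 + Q^{2} + 6 Q$ ($V{\left(Q \right)} = \left(Q^{2} + 6 Q\right) + 62 = 62 + Q^{2} + 6 Q$)
$\frac{o{\left(U,-183 \right)} + \frac{1}{V{\left(-191 \right)} - 21087}}{3037 - 30345} = \frac{-2 + \frac{1}{\left(62 + \left(-191\right)^{2} + 6 \left(-191\right)\right) - 21087}}{3037 - 30345} = \frac{-2 + \frac{1}{\left(62 + 36481 - 1146\right) - 21087}}{-27308} = \left(-2 + \frac{1}{35397 - 21087}\right) \left(- \frac{1}{27308}\right) = \left(-2 + \frac{1}{14310}\right) \left(- \frac{1}{27308}\right) = \left(- \frac{28619}{14310}\right) \left(- \frac{1}{27308}\right) = \frac{28619}{390777480}$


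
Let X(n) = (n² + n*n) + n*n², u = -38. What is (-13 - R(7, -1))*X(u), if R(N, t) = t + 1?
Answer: 675792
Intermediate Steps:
R(N, t) = 1 + t
X(n) = n³ + 2*n² (X(n) = (n² + n²) + n³ = 2*n² + n³ = n³ + 2*n²)
(-13 - R(7, -1))*X(u) = (-13 - (1 - 1))*((-38)²*(2 - 38)) = (-13 - 1*0)*(1444*(-36)) = (-13 + 0)*(-51984) = -13*(-51984) = 675792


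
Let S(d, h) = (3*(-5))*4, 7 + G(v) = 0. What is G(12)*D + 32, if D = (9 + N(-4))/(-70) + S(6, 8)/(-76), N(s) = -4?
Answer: 1025/38 ≈ 26.974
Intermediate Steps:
G(v) = -7 (G(v) = -7 + 0 = -7)
S(d, h) = -60 (S(d, h) = -15*4 = -60)
D = 191/266 (D = (9 - 4)/(-70) - 60/(-76) = 5*(-1/70) - 60*(-1/76) = -1/14 + 15/19 = 191/266 ≈ 0.71805)
G(12)*D + 32 = -7*191/266 + 32 = -191/38 + 32 = 1025/38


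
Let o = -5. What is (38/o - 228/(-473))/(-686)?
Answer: 8417/811195 ≈ 0.010376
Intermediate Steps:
(38/o - 228/(-473))/(-686) = (38/(-5) - 228/(-473))/(-686) = (38*(-⅕) - 228*(-1/473))*(-1/686) = (-38/5 + 228/473)*(-1/686) = -16834/2365*(-1/686) = 8417/811195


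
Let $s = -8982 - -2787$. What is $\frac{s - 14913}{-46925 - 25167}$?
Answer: $\frac{5277}{18023} \approx 0.29279$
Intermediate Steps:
$s = -6195$ ($s = -8982 + 2787 = -6195$)
$\frac{s - 14913}{-46925 - 25167} = \frac{-6195 - 14913}{-46925 - 25167} = - \frac{21108}{-72092} = \left(-21108\right) \left(- \frac{1}{72092}\right) = \frac{5277}{18023}$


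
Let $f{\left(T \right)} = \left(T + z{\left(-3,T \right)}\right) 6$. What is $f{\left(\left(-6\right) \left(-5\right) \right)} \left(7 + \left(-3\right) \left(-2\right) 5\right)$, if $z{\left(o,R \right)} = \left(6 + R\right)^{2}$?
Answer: $294372$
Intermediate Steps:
$f{\left(T \right)} = 6 T + 6 \left(6 + T\right)^{2}$ ($f{\left(T \right)} = \left(T + \left(6 + T\right)^{2}\right) 6 = 6 T + 6 \left(6 + T\right)^{2}$)
$f{\left(\left(-6\right) \left(-5\right) \right)} \left(7 + \left(-3\right) \left(-2\right) 5\right) = \left(6 \left(\left(-6\right) \left(-5\right)\right) + 6 \left(6 - -30\right)^{2}\right) \left(7 + \left(-3\right) \left(-2\right) 5\right) = \left(6 \cdot 30 + 6 \left(6 + 30\right)^{2}\right) \left(7 + 6 \cdot 5\right) = \left(180 + 6 \cdot 36^{2}\right) \left(7 + 30\right) = \left(180 + 6 \cdot 1296\right) 37 = \left(180 + 7776\right) 37 = 7956 \cdot 37 = 294372$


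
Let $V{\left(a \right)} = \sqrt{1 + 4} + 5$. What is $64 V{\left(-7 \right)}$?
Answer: $320 + 64 \sqrt{5} \approx 463.11$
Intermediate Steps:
$V{\left(a \right)} = 5 + \sqrt{5}$ ($V{\left(a \right)} = \sqrt{5} + 5 = 5 + \sqrt{5}$)
$64 V{\left(-7 \right)} = 64 \left(5 + \sqrt{5}\right) = 320 + 64 \sqrt{5}$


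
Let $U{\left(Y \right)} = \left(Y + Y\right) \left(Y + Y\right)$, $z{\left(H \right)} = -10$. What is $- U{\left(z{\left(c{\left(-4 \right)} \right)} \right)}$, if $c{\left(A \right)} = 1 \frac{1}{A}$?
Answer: $-400$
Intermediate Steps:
$c{\left(A \right)} = \frac{1}{A}$
$U{\left(Y \right)} = 4 Y^{2}$ ($U{\left(Y \right)} = 2 Y 2 Y = 4 Y^{2}$)
$- U{\left(z{\left(c{\left(-4 \right)} \right)} \right)} = - 4 \left(-10\right)^{2} = - 4 \cdot 100 = \left(-1\right) 400 = -400$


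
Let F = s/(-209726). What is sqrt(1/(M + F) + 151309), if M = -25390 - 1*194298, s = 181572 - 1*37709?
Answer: sqrt(35689641180307455154241587)/15358143117 ≈ 388.98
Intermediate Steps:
s = 143863 (s = 181572 - 37709 = 143863)
F = -143863/209726 (F = 143863/(-209726) = 143863*(-1/209726) = -143863/209726 ≈ -0.68596)
M = -219688 (M = -25390 - 194298 = -219688)
sqrt(1/(M + F) + 151309) = sqrt(1/(-219688 - 143863/209726) + 151309) = sqrt(1/(-46074429351/209726) + 151309) = sqrt(-209726/46074429351 + 151309) = sqrt(6971475830460733/46074429351) = sqrt(35689641180307455154241587)/15358143117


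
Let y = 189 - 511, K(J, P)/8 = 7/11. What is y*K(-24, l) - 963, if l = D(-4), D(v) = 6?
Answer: -28625/11 ≈ -2602.3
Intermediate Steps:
l = 6
K(J, P) = 56/11 (K(J, P) = 8*(7/11) = 56/11)
y = -322
y*K(-24, l) - 963 = -322*56/11 - 963 = -18032/11 - 963 = -28625/11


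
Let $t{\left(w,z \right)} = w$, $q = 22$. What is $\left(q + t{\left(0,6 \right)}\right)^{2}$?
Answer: $484$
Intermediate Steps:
$\left(q + t{\left(0,6 \right)}\right)^{2} = \left(22 + 0\right)^{2} = 22^{2} = 484$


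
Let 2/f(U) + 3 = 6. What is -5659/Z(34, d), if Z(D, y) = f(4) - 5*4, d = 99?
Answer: 16977/58 ≈ 292.71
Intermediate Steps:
f(U) = ⅔ (f(U) = 2/(-3 + 6) = 2/3 = 2*(⅓) = ⅔)
Z(D, y) = -58/3 (Z(D, y) = ⅔ - 5*4 = ⅔ - 20 = -58/3)
-5659/Z(34, d) = -5659/(-58/3) = -5659*(-3/58) = 16977/58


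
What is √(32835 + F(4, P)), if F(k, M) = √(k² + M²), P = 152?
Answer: √(32835 + 68*√5) ≈ 181.62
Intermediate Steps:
F(k, M) = √(M² + k²)
√(32835 + F(4, P)) = √(32835 + √(152² + 4²)) = √(32835 + √(23104 + 16)) = √(32835 + √23120) = √(32835 + 68*√5)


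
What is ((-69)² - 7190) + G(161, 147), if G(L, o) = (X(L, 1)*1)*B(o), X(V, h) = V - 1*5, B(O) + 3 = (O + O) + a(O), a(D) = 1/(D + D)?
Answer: 2105409/49 ≈ 42968.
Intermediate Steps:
a(D) = 1/(2*D)
B(O) = -3 + 1/(2*O) + 2*O (B(O) = -3 + ((O + O) + 1/(2*O)) = -3 + (2*O + 1/(2*O)) = -3 + (1/(2*O) + 2*O) = -3 + 1/(2*O) + 2*O)
X(V, h) = -5 + V (X(V, h) = V - 5 = -5 + V)
G(L, o) = (-5 + L)*(-3 + 1/(2*o) + 2*o) (G(L, o) = ((-5 + L)*1)*(-3 + 1/(2*o) + 2*o) = (-5 + L)*(-3 + 1/(2*o) + 2*o))
((-69)² - 7190) + G(161, 147) = ((-69)² - 7190) + (½)*(1 + 2*147*(-3 + 2*147))*(-5 + 161)/147 = (4761 - 7190) + (½)*(1/147)*(1 + 2*147*(-3 + 294))*156 = -2429 + (½)*(1/147)*(1 + 2*147*291)*156 = -2429 + (½)*(1/147)*(1 + 85554)*156 = -2429 + (½)*(1/147)*85555*156 = -2429 + 2224430/49 = 2105409/49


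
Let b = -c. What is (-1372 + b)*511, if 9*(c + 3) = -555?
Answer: -2004142/3 ≈ -6.6805e+5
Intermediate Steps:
c = -194/3 (c = -3 + (⅑)*(-555) = -3 - 185/3 = -194/3 ≈ -64.667)
b = 194/3 (b = -1*(-194/3) = 194/3 ≈ 64.667)
(-1372 + b)*511 = (-1372 + 194/3)*511 = -3922/3*511 = -2004142/3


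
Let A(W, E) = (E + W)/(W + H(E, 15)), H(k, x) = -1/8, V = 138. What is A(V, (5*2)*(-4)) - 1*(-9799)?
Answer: 10809081/1103 ≈ 9799.7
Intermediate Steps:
H(k, x) = -⅛ (H(k, x) = -1*⅛ = -⅛)
A(W, E) = (E + W)/(-⅛ + W) (A(W, E) = (E + W)/(W - ⅛) = (E + W)/(-⅛ + W))
A(V, (5*2)*(-4)) - 1*(-9799) = 8*((5*2)*(-4) + 138)/(-1 + 8*138) - 1*(-9799) = 8*(10*(-4) + 138)/(-1 + 1104) + 9799 = 8*(-40 + 138)/1103 + 9799 = 8*(1/1103)*98 + 9799 = 784/1103 + 9799 = 10809081/1103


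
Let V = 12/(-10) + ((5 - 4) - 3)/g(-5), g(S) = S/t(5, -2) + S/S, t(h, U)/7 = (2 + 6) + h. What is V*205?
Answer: -29233/43 ≈ -679.84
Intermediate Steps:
t(h, U) = 56 + 7*h (t(h, U) = 7*((2 + 6) + h) = 7*(8 + h) = 56 + 7*h)
g(S) = 1 + S/91 (g(S) = S/(56 + 7*5) + S/S = S/(56 + 35) + 1 = S/91 + 1 = 1 + S/91)
V = -713/215 (V = 12/(-10) + ((5 - 4) - 3)/(1 + (1/91)*(-5)) = 12*(-1/10) + (1 - 3)/(1 - 5/91) = -6/5 - 2/86/91 = -6/5 - 2*91/86 = -6/5 - 91/43 = -713/215 ≈ -3.3163)
V*205 = -713/215*205 = -29233/43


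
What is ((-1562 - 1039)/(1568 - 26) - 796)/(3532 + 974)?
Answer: -410011/2316084 ≈ -0.17703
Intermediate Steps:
((-1562 - 1039)/(1568 - 26) - 796)/(3532 + 974) = (-2601/1542 - 796)/4506 = (-2601*1/1542 - 796)*(1/4506) = (-867/514 - 796)*(1/4506) = -410011/514*1/4506 = -410011/2316084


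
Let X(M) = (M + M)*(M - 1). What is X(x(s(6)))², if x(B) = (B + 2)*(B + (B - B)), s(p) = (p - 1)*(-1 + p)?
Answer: 827918010000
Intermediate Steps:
s(p) = (-1 + p)² (s(p) = (-1 + p)*(-1 + p) = (-1 + p)²)
x(B) = B*(2 + B) (x(B) = (2 + B)*(B + 0) = (2 + B)*B = B*(2 + B))
X(M) = 2*M*(-1 + M) (X(M) = (2*M)*(-1 + M) = 2*M*(-1 + M))
X(x(s(6)))² = (2*((-1 + 6)²*(2 + (-1 + 6)²))*(-1 + (-1 + 6)²*(2 + (-1 + 6)²)))² = (2*(5²*(2 + 5²))*(-1 + 5²*(2 + 5²)))² = (2*(25*(2 + 25))*(-1 + 25*(2 + 25)))² = (2*(25*27)*(-1 + 25*27))² = (2*675*(-1 + 675))² = (2*675*674)² = 909900² = 827918010000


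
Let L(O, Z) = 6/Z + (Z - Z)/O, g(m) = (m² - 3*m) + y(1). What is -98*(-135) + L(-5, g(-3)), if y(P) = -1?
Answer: 224916/17 ≈ 13230.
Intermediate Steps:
g(m) = -1 + m² - 3*m (g(m) = (m² - 3*m) - 1 = -1 + m² - 3*m)
L(O, Z) = 6/Z (L(O, Z) = 6/Z + 0/O = 6/Z + 0 = 6/Z)
-98*(-135) + L(-5, g(-3)) = -98*(-135) + 6/(-1 + (-3)² - 3*(-3)) = 13230 + 6/(-1 + 9 + 9) = 13230 + 6/17 = 224916/17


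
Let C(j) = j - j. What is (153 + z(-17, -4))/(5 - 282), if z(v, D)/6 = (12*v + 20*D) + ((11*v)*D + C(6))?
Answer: -2937/277 ≈ -10.603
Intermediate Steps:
C(j) = 0
z(v, D) = 72*v + 120*D + 66*D*v (z(v, D) = 6*((12*v + 20*D) + ((11*v)*D + 0)) = 6*((12*v + 20*D) + (11*D*v + 0)) = 6*((12*v + 20*D) + 11*D*v) = 6*(12*v + 20*D + 11*D*v) = 72*v + 120*D + 66*D*v)
(153 + z(-17, -4))/(5 - 282) = (153 + (72*(-17) + 120*(-4) + 66*(-4)*(-17)))/(5 - 282) = (153 + (-1224 - 480 + 4488))/(-277) = (153 + 2784)*(-1/277) = 2937*(-1/277) = -2937/277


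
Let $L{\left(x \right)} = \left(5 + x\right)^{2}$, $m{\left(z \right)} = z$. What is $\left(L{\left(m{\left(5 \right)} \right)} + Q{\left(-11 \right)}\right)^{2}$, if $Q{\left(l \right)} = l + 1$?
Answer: $8100$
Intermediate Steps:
$Q{\left(l \right)} = 1 + l$
$\left(L{\left(m{\left(5 \right)} \right)} + Q{\left(-11 \right)}\right)^{2} = \left(\left(5 + 5\right)^{2} + \left(1 - 11\right)\right)^{2} = \left(10^{2} - 10\right)^{2} = \left(100 - 10\right)^{2} = 90^{2} = 8100$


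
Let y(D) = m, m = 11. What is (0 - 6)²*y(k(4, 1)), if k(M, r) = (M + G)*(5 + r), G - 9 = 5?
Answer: 396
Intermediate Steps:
G = 14 (G = 9 + 5 = 14)
k(M, r) = (5 + r)*(14 + M) (k(M, r) = (M + 14)*(5 + r) = (14 + M)*(5 + r) = (5 + r)*(14 + M))
y(D) = 11
(0 - 6)²*y(k(4, 1)) = (0 - 6)²*11 = (-6)²*11 = 36*11 = 396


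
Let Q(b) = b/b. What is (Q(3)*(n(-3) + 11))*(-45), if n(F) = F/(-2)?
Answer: -1125/2 ≈ -562.50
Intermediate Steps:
Q(b) = 1
n(F) = -F/2 (n(F) = F*(-½) = -F/2)
(Q(3)*(n(-3) + 11))*(-45) = (1*(-½*(-3) + 11))*(-45) = (1*(3/2 + 11))*(-45) = (1*(25/2))*(-45) = (25/2)*(-45) = -1125/2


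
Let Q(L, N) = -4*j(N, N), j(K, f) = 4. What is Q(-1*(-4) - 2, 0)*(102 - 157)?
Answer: 880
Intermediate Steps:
Q(L, N) = -16 (Q(L, N) = -4*4 = -16)
Q(-1*(-4) - 2, 0)*(102 - 157) = -16*(102 - 157) = -16*(-55) = 880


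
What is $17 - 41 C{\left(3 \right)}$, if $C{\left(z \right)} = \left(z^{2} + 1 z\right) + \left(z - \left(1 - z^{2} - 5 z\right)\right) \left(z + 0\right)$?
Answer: $-3673$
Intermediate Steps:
$C{\left(z \right)} = z + z^{2} + z \left(-1 + z^{2} + 6 z\right)$ ($C{\left(z \right)} = \left(z^{2} + z\right) + \left(z + \left(-1 + z^{2} + 5 z\right)\right) z = \left(z + z^{2}\right) + \left(-1 + z^{2} + 6 z\right) z = \left(z + z^{2}\right) + z \left(-1 + z^{2} + 6 z\right) = z + z^{2} + z \left(-1 + z^{2} + 6 z\right)$)
$17 - 41 C{\left(3 \right)} = 17 - 41 \cdot 3^{2} \left(7 + 3\right) = 17 - 41 \cdot 9 \cdot 10 = 17 - 3690 = -3673$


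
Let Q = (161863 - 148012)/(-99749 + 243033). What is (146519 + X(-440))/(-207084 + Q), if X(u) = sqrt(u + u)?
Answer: -20993828396/29671810005 - 573136*I*sqrt(55)/29671810005 ≈ -0.70753 - 0.00014325*I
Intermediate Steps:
Q = 13851/143284 ≈ 0.096668
X(u) = sqrt(2)*sqrt(u) (X(u) = sqrt(2*u) = sqrt(2)*sqrt(u))
(146519 + X(-440))/(-207084 + Q) = (146519 + sqrt(2)*sqrt(-440))/(-207084 + 13851/143284) = (146519 + sqrt(2)*(2*I*sqrt(110)))/(-29671810005/143284) = (146519 + 4*I*sqrt(55))*(-143284/29671810005) = -20993828396/29671810005 - 573136*I*sqrt(55)/29671810005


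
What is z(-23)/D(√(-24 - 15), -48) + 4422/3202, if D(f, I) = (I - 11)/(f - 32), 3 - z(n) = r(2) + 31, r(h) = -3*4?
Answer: -689263/94459 + 16*I*√39/59 ≈ -7.297 + 1.6936*I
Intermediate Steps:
r(h) = -12
z(n) = -16 (z(n) = 3 - (-12 + 31) = 3 - 1*19 = 3 - 19 = -16)
D(f, I) = (-11 + I)/(-32 + f)
z(-23)/D(√(-24 - 15), -48) + 4422/3202 = -16*(-32 + √(-24 - 15))/(-11 - 48) + 4422/3202 = -(512/59 - 16*I*√39/59) + 4422*(1/3202) = -(512/59 - 16*I*√39/59) + 2211/1601 = -16*(32/59 - I*√39/59) + 2211/1601 = (-512/59 + 16*I*√39/59) + 2211/1601 = -689263/94459 + 16*I*√39/59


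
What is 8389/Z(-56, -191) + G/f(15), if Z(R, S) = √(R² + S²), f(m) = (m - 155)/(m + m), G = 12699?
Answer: -38097/14 + 8389*√39617/39617 ≈ -2679.1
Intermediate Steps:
f(m) = (-155 + m)/(2*m) (f(m) = (-155 + m)/((2*m)) = (-155 + m)*(1/(2*m)) = (-155 + m)/(2*m))
8389/Z(-56, -191) + G/f(15) = 8389/(√((-56)² + (-191)²)) + 12699/(((½)*(-155 + 15)/15)) = 8389/(√(3136 + 36481)) + 12699/(((½)*(1/15)*(-140))) = 8389/(√39617) + 12699/(-14/3) = 8389*(√39617/39617) + 12699*(-3/14) = 8389*√39617/39617 - 38097/14 = -38097/14 + 8389*√39617/39617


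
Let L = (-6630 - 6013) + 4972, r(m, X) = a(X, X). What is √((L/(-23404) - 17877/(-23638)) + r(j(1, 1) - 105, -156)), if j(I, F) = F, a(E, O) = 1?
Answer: √39864755808452551/138305938 ≈ 1.4436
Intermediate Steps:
r(m, X) = 1
L = -7671 (L = -12643 + 4972 = -7671)
√((L/(-23404) - 17877/(-23638)) + r(j(1, 1) - 105, -156)) = √((-7671/(-23404) - 17877/(-23638)) + 1) = √((-7671*(-1/23404) - 17877*(-1/23638)) + 1) = √((7671/23404 + 17877/23638) + 1) = √(299860203/276611876 + 1) = √(576472079/276611876) = √39864755808452551/138305938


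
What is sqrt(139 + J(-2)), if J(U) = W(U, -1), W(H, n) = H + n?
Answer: 2*sqrt(34) ≈ 11.662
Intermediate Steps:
J(U) = -1 + U (J(U) = U - 1 = -1 + U)
sqrt(139 + J(-2)) = sqrt(139 + (-1 - 2)) = sqrt(139 - 3) = sqrt(136) = 2*sqrt(34)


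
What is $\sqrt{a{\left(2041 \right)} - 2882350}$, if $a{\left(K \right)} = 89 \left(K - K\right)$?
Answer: $5 i \sqrt{115294} \approx 1697.7 i$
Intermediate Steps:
$a{\left(K \right)} = 0$ ($a{\left(K \right)} = 89 \cdot 0 = 0$)
$\sqrt{a{\left(2041 \right)} - 2882350} = \sqrt{0 - 2882350} = \sqrt{-2882350} = 5 i \sqrt{115294}$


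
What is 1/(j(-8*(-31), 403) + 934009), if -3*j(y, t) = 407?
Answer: 3/2801620 ≈ 1.0708e-6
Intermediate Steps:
j(y, t) = -407/3 (j(y, t) = -1/3*407 = -407/3)
1/(j(-8*(-31), 403) + 934009) = 1/(-407/3 + 934009) = 1/(2801620/3) = 3/2801620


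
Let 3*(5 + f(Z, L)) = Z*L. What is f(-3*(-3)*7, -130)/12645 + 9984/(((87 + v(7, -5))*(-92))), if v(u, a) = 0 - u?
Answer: -457429/290835 ≈ -1.5728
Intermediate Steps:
v(u, a) = -u
f(Z, L) = -5 + L*Z/3 (f(Z, L) = -5 + (Z*L)/3 = -5 + (L*Z)/3 = -5 + L*Z/3)
f(-3*(-3)*7, -130)/12645 + 9984/(((87 + v(7, -5))*(-92))) = (-5 + (1/3)*(-130)*(-3*(-3)*7))/12645 + 9984/(((87 - 1*7)*(-92))) = (-5 + (1/3)*(-130)*(9*7))*(1/12645) + 9984/(((87 - 7)*(-92))) = (-5 + (1/3)*(-130)*63)*(1/12645) + 9984/((80*(-92))) = (-5 - 2730)*(1/12645) + 9984/(-7360) = -2735*1/12645 + 9984*(-1/7360) = -547/2529 - 156/115 = -457429/290835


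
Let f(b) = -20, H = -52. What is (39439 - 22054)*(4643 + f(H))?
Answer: 80370855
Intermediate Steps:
(39439 - 22054)*(4643 + f(H)) = (39439 - 22054)*(4643 - 20) = 17385*4623 = 80370855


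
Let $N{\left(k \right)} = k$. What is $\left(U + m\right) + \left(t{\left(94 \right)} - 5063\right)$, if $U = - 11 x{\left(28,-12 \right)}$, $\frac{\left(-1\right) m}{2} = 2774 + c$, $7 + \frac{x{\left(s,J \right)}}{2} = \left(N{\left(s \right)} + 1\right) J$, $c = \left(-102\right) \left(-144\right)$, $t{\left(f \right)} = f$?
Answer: $-32083$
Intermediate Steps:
$c = 14688$
$x{\left(s,J \right)} = -14 + 2 J \left(1 + s\right)$ ($x{\left(s,J \right)} = -14 + 2 \left(s + 1\right) J = -14 + 2 \left(1 + s\right) J = -14 + 2 J \left(1 + s\right)$)
$m = -34924$ ($m = - 2 \left(2774 + 14688\right) = \left(-2\right) 17462 = -34924$)
$U = 7810$ ($U = - 11 \left(-14 + 2 \left(-12\right) + 2 \left(-12\right) 28\right) = - 11 \left(-14 - 24 - 672\right) = \left(-11\right) \left(-710\right) = 7810$)
$\left(U + m\right) + \left(t{\left(94 \right)} - 5063\right) = \left(7810 - 34924\right) + \left(94 - 5063\right) = -27114 + \left(94 - 5063\right) = -27114 - 4969 = -32083$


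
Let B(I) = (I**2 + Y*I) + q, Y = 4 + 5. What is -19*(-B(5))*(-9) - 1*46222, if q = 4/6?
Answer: -58306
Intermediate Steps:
q = 2/3 (q = 4*(1/6) = 2/3 ≈ 0.66667)
Y = 9
B(I) = 2/3 + I**2 + 9*I (B(I) = (I**2 + 9*I) + 2/3 = 2/3 + I**2 + 9*I)
-19*(-B(5))*(-9) - 1*46222 = -19*(-(2/3 + 5**2 + 9*5))*(-9) - 1*46222 = -19*(-(2/3 + 25 + 45))*(-9) - 46222 = -19*(-1*212/3)*(-9) - 46222 = -(-4028)*(-9)/3 - 46222 = -19*636 - 46222 = -12084 - 46222 = -58306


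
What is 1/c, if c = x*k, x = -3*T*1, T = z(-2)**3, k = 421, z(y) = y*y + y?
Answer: -1/10104 ≈ -9.8971e-5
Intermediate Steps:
z(y) = y + y**2 (z(y) = y**2 + y = y + y**2)
T = 8 (T = (-2*(1 - 2))**3 = (-2*(-1))**3 = 2**3 = 8)
x = -24 (x = -3*8*1 = -24*1 = -24)
c = -10104 (c = -24*421 = -10104)
1/c = 1/(-10104) = -1/10104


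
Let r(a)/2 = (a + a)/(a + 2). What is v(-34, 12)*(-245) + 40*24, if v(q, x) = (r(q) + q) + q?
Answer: 66315/4 ≈ 16579.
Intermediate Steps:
r(a) = 4*a/(2 + a) (r(a) = 2*((a + a)/(a + 2)) = 2*((2*a)/(2 + a)) = 2*(2*a/(2 + a)) = 4*a/(2 + a))
v(q, x) = 2*q + 4*q/(2 + q) (v(q, x) = (4*q/(2 + q) + q) + q = (q + 4*q/(2 + q)) + q = 2*q + 4*q/(2 + q))
v(-34, 12)*(-245) + 40*24 = (2*(-34)*(4 - 34)/(2 - 34))*(-245) + 40*24 = (2*(-34)*(-30)/(-32))*(-245) + 960 = (2*(-34)*(-1/32)*(-30))*(-245) + 960 = -255/4*(-245) + 960 = 62475/4 + 960 = 66315/4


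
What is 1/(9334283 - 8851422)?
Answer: 1/482861 ≈ 2.0710e-6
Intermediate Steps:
1/(9334283 - 8851422) = 1/482861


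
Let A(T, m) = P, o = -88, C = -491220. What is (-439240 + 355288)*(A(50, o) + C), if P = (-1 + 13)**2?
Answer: 41226812352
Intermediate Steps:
P = 144 (P = 12**2 = 144)
A(T, m) = 144
(-439240 + 355288)*(A(50, o) + C) = (-439240 + 355288)*(144 - 491220) = -83952*(-491076) = 41226812352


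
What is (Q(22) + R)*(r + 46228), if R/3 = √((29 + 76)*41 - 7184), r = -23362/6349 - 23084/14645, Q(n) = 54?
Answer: 8002877881284/3206245 + 444604326738*I*√2879/3206245 ≈ 2.496e+6 + 7.4404e+6*I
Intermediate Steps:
r = -16851614/3206245 (r = -23362*1/6349 - 23084*1/14645 = -23362/6349 - 796/505 = -16851614/3206245 ≈ -5.2559)
R = 3*I*√2879 (R = 3*√((29 + 76)*41 - 7184) = 3*√(105*41 - 7184) = 3*√(4305 - 7184) = 3*√(-2879) = 3*(I*√2879) = 3*I*√2879 ≈ 160.97*I)
(Q(22) + R)*(r + 46228) = (54 + 3*I*√2879)*(-16851614/3206245 + 46228) = (54 + 3*I*√2879)*(148201442246/3206245) = 8002877881284/3206245 + 444604326738*I*√2879/3206245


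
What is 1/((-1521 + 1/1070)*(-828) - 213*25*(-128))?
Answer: 535/1038428166 ≈ 5.1520e-7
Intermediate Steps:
1/((-1521 + 1/1070)*(-828) - 213*25*(-128)) = 1/((-1521 + 1/1070)*(-828) - 5325*(-128)) = 1/(-1627469/1070*(-828) + 681600) = 1/(673772166/535 + 681600) = 1/(1038428166/535) = 535/1038428166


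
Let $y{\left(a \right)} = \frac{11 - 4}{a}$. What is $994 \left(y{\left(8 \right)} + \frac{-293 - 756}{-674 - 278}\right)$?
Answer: $\frac{66811}{34} \approx 1965.0$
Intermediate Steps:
$y{\left(a \right)} = \frac{7}{a}$ ($y{\left(a \right)} = \frac{11 - 4}{a} = \frac{7}{a}$)
$994 \left(y{\left(8 \right)} + \frac{-293 - 756}{-674 - 278}\right) = 994 \left(\frac{7}{8} + \frac{-293 - 756}{-674 - 278}\right) = 994 \left(7 \cdot \frac{1}{8} - \frac{1049}{-952}\right) = 994 \left(\frac{7}{8} - - \frac{1049}{952}\right) = 994 \left(\frac{7}{8} + \frac{1049}{952}\right) = 994 \cdot \frac{941}{476} = \frac{66811}{34}$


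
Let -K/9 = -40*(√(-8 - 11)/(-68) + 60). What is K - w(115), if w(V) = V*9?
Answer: 20565 - 90*I*√19/17 ≈ 20565.0 - 23.077*I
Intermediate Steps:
w(V) = 9*V
K = 21600 - 90*I*√19/17 (K = -(-360)*(√(-8 - 11)/(-68) + 60) = -(-360)*(√(-19)*(-1/68) + 60) = -(-360)*((I*√19)*(-1/68) + 60) = -(-360)*(-I*√19/68 + 60) = -(-360)*(60 - I*√19/68) = -9*(-2400 + 10*I*√19/17) = 21600 - 90*I*√19/17 ≈ 21600.0 - 23.077*I)
K - w(115) = (21600 - 90*I*√19/17) - 9*115 = (21600 - 90*I*√19/17) - 1*1035 = (21600 - 90*I*√19/17) - 1035 = 20565 - 90*I*√19/17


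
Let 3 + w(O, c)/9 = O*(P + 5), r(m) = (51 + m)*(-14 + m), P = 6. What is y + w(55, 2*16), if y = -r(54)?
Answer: 1218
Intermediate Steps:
r(m) = (-14 + m)*(51 + m)
y = -4200 (y = -(-714 + 54**2 + 37*54) = -(-714 + 2916 + 1998) = -1*4200 = -4200)
w(O, c) = -27 + 99*O (w(O, c) = -27 + 9*(O*(6 + 5)) = -27 + 9*(O*11) = -27 + 9*(11*O) = -27 + 99*O)
y + w(55, 2*16) = -4200 + (-27 + 99*55) = -4200 + (-27 + 5445) = -4200 + 5418 = 1218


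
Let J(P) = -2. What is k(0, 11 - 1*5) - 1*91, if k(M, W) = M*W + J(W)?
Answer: -93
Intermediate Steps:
k(M, W) = -2 + M*W (k(M, W) = M*W - 2 = -2 + M*W)
k(0, 11 - 1*5) - 1*91 = (-2 + 0*(11 - 1*5)) - 1*91 = (-2 + 0*(11 - 5)) - 91 = (-2 + 0*6) - 91 = (-2 + 0) - 91 = -2 - 91 = -93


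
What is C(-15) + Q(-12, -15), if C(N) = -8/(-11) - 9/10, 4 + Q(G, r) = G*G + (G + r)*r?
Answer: 59931/110 ≈ 544.83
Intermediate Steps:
Q(G, r) = -4 + G² + r*(G + r) (Q(G, r) = -4 + (G*G + (G + r)*r) = -4 + (G² + r*(G + r)) = -4 + G² + r*(G + r))
C(N) = -19/110 (C(N) = -8*(-1/11) - 9*⅒ = 8/11 - 9/10 = -19/110)
C(-15) + Q(-12, -15) = -19/110 + (-4 + (-12)² + (-15)² - 12*(-15)) = -19/110 + (-4 + 144 + 225 + 180) = -19/110 + 545 = 59931/110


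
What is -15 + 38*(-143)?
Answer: -5449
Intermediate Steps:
-15 + 38*(-143) = -15 - 5434 = -5449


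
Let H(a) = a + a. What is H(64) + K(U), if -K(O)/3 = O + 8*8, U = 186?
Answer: -622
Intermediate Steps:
K(O) = -192 - 3*O (K(O) = -3*(O + 8*8) = -3*(O + 64) = -3*(64 + O) = -192 - 3*O)
H(a) = 2*a
H(64) + K(U) = 2*64 + (-192 - 3*186) = 128 + (-192 - 558) = 128 - 750 = -622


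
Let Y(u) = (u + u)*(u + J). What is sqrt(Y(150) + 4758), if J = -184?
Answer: I*sqrt(5442) ≈ 73.77*I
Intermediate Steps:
Y(u) = 2*u*(-184 + u) (Y(u) = (u + u)*(u - 184) = (2*u)*(-184 + u) = 2*u*(-184 + u))
sqrt(Y(150) + 4758) = sqrt(2*150*(-184 + 150) + 4758) = sqrt(2*150*(-34) + 4758) = sqrt(-10200 + 4758) = sqrt(-5442) = I*sqrt(5442)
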